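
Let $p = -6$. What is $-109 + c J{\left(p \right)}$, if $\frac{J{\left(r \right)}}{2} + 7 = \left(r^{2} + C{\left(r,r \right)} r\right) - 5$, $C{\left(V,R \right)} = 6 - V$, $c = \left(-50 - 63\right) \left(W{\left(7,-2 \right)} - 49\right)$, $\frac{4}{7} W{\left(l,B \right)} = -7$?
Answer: $-664549$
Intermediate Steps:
$W{\left(l,B \right)} = - \frac{49}{4}$ ($W{\left(l,B \right)} = \frac{7}{4} \left(-7\right) = - \frac{49}{4}$)
$c = \frac{27685}{4}$ ($c = \left(-50 - 63\right) \left(- \frac{49}{4} - 49\right) = \left(-113\right) \left(- \frac{245}{4}\right) = \frac{27685}{4} \approx 6921.3$)
$J{\left(r \right)} = -24 + 2 r^{2} + 2 r \left(6 - r\right)$ ($J{\left(r \right)} = -14 + 2 \left(\left(r^{2} + \left(6 - r\right) r\right) - 5\right) = -14 + 2 \left(\left(r^{2} + r \left(6 - r\right)\right) - 5\right) = -14 + 2 \left(-5 + r^{2} + r \left(6 - r\right)\right) = -14 + \left(-10 + 2 r^{2} + 2 r \left(6 - r\right)\right) = -24 + 2 r^{2} + 2 r \left(6 - r\right)$)
$-109 + c J{\left(p \right)} = -109 + \frac{27685 \left(-24 + 12 \left(-6\right)\right)}{4} = -109 + \frac{27685 \left(-24 - 72\right)}{4} = -109 + \frac{27685}{4} \left(-96\right) = -109 - 664440 = -664549$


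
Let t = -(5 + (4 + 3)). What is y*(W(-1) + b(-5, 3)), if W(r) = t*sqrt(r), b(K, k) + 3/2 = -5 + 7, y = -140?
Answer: -70 + 1680*I ≈ -70.0 + 1680.0*I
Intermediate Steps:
b(K, k) = 1/2 (b(K, k) = -3/2 + (-5 + 7) = -3/2 + 2 = 1/2)
t = -12 (t = -(5 + 7) = -1*12 = -12)
W(r) = -12*sqrt(r)
y*(W(-1) + b(-5, 3)) = -140*(-12*I + 1/2) = -140*(1/2 - 12*I) = -70 + 1680*I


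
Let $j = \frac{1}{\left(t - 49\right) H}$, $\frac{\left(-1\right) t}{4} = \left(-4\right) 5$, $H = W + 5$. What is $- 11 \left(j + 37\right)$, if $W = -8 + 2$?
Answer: $- \frac{12606}{31} \approx -406.65$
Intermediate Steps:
$W = -6$
$H = -1$ ($H = -6 + 5 = -1$)
$t = 80$ ($t = - 4 \left(\left(-4\right) 5\right) = \left(-4\right) \left(-20\right) = 80$)
$j = - \frac{1}{31}$ ($j = \frac{1}{\left(80 - 49\right) \left(-1\right)} = \frac{1}{31} \left(-1\right) = - \frac{1}{31} \approx -0.032258$)
$- 11 \left(j + 37\right) = - 11 \left(- \frac{1}{31} + 37\right) = \left(-11\right) \frac{1146}{31} = - \frac{12606}{31}$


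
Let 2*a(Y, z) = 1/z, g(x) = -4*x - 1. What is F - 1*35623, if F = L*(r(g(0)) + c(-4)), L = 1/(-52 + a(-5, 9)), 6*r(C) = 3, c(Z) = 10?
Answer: -33307694/935 ≈ -35623.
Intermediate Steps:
g(x) = -1 - 4*x
a(Y, z) = 1/(2*z)
r(C) = ½ (r(C) = (⅙)*3 = ½)
L = -18/935 (L = 1/(-52 + (½)/9) = 1/(-52 + (½)*(⅑)) = 1/(-52 + 1/18) = 1/(-935/18) = -18/935 ≈ -0.019251)
F = -189/935 (F = -18*(½ + 10)/935 = -18/935*21/2 = -189/935 ≈ -0.20214)
F - 1*35623 = -189/935 - 1*35623 = -189/935 - 35623 = -33307694/935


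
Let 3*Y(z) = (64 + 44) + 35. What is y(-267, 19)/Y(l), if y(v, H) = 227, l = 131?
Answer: 681/143 ≈ 4.7622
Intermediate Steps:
Y(z) = 143/3 (Y(z) = ((64 + 44) + 35)/3 = (108 + 35)/3 = (1/3)*143 = 143/3)
y(-267, 19)/Y(l) = 227/(143/3) = 227*(3/143) = 681/143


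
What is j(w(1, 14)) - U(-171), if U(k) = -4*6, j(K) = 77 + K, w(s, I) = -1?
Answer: 100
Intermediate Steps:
U(k) = -24
j(w(1, 14)) - U(-171) = (77 - 1) - 1*(-24) = 76 + 24 = 100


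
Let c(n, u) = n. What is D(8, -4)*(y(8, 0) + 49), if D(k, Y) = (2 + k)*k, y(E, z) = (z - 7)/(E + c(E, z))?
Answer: 3885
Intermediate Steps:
y(E, z) = (-7 + z)/(2*E) (y(E, z) = (z - 7)/(E + E) = (-7 + z)/((2*E)) = (-7 + z)*(1/(2*E)) = (-7 + z)/(2*E))
D(k, Y) = k*(2 + k)
D(8, -4)*(y(8, 0) + 49) = (8*(2 + 8))*((1/2)*(-7 + 0)/8 + 49) = (8*10)*((1/2)*(1/8)*(-7) + 49) = 80*(-7/16 + 49) = 80*(777/16) = 3885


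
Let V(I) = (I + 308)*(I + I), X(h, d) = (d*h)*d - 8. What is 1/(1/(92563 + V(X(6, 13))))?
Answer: 2736331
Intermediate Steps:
X(h, d) = -8 + h*d² (X(h, d) = h*d² - 8 = -8 + h*d²)
V(I) = 2*I*(308 + I) (V(I) = (308 + I)*(2*I) = 2*I*(308 + I))
1/(1/(92563 + V(X(6, 13)))) = 1/(1/(92563 + 2*(-8 + 6*13²)*(308 + (-8 + 6*13²)))) = 1/(1/(92563 + 2*(-8 + 6*169)*(308 + (-8 + 6*169)))) = 1/(1/(92563 + 2*(-8 + 1014)*(308 + (-8 + 1014)))) = 1/(1/(92563 + 2*1006*(308 + 1006))) = 1/(1/(92563 + 2*1006*1314)) = 1/(1/(92563 + 2643768)) = 1/(1/2736331) = 2736331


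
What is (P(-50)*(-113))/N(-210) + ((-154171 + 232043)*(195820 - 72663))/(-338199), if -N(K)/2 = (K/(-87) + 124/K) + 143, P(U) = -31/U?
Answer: -84584835378926887/2982827248260 ≈ -28357.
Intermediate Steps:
N(K) = -286 - 248/K + 2*K/87 (N(K) = -2*((K/(-87) + 124/K) + 143) = -2*((K*(-1/87) + 124/K) + 143) = -2*((-K/87 + 124/K) + 143) = -2*((124/K - K/87) + 143) = -2*(143 + 124/K - K/87) = -286 - 248/K + 2*K/87)
(P(-50)*(-113))/N(-210) + ((-154171 + 232043)*(195820 - 72663))/(-338199) = (-31/(-50)*(-113))/(-286 - 248/(-210) + (2/87)*(-210)) + ((-154171 + 232043)*(195820 - 72663))/(-338199) = (-31*(-1/50)*(-113))/(-286 - 248*(-1/210) - 140/29) + (77872*123157)*(-1/338199) = ((31/50)*(-113))/(-286 + 124/105 - 140/29) + 9590481904*(-1/338199) = -3503/(50*(-881974/3045)) - 9590481904/338199 = -3503/50*(-3045/881974) - 9590481904/338199 = 2133327/8819740 - 9590481904/338199 = -84584835378926887/2982827248260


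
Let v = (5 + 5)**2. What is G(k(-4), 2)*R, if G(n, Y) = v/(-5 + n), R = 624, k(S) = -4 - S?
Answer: -12480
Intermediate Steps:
v = 100 (v = 10**2 = 100)
G(n, Y) = 100/(-5 + n)
G(k(-4), 2)*R = (100/(-5 + (-4 - 1*(-4))))*624 = (100/(-5 + (-4 + 4)))*624 = (100/(-5 + 0))*624 = (100/(-5))*624 = (100*(-1/5))*624 = -20*624 = -12480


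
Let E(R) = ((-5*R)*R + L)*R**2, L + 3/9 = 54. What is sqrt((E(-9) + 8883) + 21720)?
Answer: sqrt(2145) ≈ 46.314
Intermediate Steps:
L = 161/3 (L = -1/3 + 54 = 161/3 ≈ 53.667)
E(R) = R**2*(161/3 - 5*R**2) (E(R) = ((-5*R)*R + 161/3)*R**2 = (-5*R**2 + 161/3)*R**2 = (161/3 - 5*R**2)*R**2 = R**2*(161/3 - 5*R**2))
sqrt((E(-9) + 8883) + 21720) = sqrt(((1/3)*(-9)**2*(161 - 15*(-9)**2) + 8883) + 21720) = sqrt(((1/3)*81*(161 - 15*81) + 8883) + 21720) = sqrt(((1/3)*81*(161 - 1215) + 8883) + 21720) = sqrt(((1/3)*81*(-1054) + 8883) + 21720) = sqrt((-28458 + 8883) + 21720) = sqrt(-19575 + 21720) = sqrt(2145)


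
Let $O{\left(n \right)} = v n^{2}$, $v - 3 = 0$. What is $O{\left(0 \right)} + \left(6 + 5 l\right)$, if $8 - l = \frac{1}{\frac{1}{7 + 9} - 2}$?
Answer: $\frac{1506}{31} \approx 48.581$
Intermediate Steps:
$v = 3$ ($v = 3 + 0 = 3$)
$l = \frac{264}{31}$ ($l = 8 - \frac{1}{\frac{1}{7 + 9} - 2} = 8 - \frac{1}{\frac{1}{16} - 2} = 8 - \frac{1}{- \frac{31}{16}} = 8 - - \frac{16}{31} = 8 + \frac{16}{31} = \frac{264}{31} \approx 8.5161$)
$O{\left(n \right)} = 3 n^{2}$
$O{\left(0 \right)} + \left(6 + 5 l\right) = 3 \cdot 0^{2} + \left(6 + 5 \cdot \frac{264}{31}\right) = 3 \cdot 0 + \left(6 + \frac{1320}{31}\right) = 0 + \frac{1506}{31} = \frac{1506}{31}$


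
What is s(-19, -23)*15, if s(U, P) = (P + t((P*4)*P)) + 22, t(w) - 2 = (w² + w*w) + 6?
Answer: 134323785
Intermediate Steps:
t(w) = 8 + 2*w² (t(w) = 2 + ((w² + w*w) + 6) = 2 + ((w² + w²) + 6) = 2 + (2*w² + 6) = 2 + (6 + 2*w²) = 8 + 2*w²)
s(U, P) = 30 + P + 32*P⁴ (s(U, P) = (P + (8 + 2*((P*4)*P)²)) + 22 = (P + (8 + 2*((4*P)*P)²)) + 22 = (P + (8 + 2*(4*P²)²)) + 22 = (P + (8 + 2*(16*P⁴))) + 22 = (P + (8 + 32*P⁴)) + 22 = (8 + P + 32*P⁴) + 22 = 30 + P + 32*P⁴)
s(-19, -23)*15 = (30 - 23 + 32*(-23)⁴)*15 = (30 - 23 + 32*279841)*15 = (30 - 23 + 8954912)*15 = 8954919*15 = 134323785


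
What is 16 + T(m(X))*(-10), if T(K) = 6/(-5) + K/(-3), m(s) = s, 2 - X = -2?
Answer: 124/3 ≈ 41.333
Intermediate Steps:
X = 4 (X = 2 - 1*(-2) = 2 + 2 = 4)
T(K) = -6/5 - K/3 (T(K) = 6*(-⅕) + K*(-⅓) = -6/5 - K/3)
16 + T(m(X))*(-10) = 16 + (-6/5 - ⅓*4)*(-10) = 16 + (-6/5 - 4/3)*(-10) = 16 - 38/15*(-10) = 16 + 76/3 = 124/3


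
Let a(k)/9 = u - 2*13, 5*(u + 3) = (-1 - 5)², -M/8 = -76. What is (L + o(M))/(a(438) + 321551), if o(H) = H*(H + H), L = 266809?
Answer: 5030685/1606774 ≈ 3.1309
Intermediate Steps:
M = 608 (M = -8*(-76) = 608)
o(H) = 2*H² (o(H) = H*(2*H) = 2*H²)
u = 21/5 (u = -3 + (-1 - 5)²/5 = -3 + (⅕)*(-6)² = -3 + (⅕)*36 = -3 + 36/5 = 21/5 ≈ 4.2000)
a(k) = -981/5 (a(k) = 9*(21/5 - 2*13) = 9*(21/5 - 26) = 9*(-109/5) = -981/5)
(L + o(M))/(a(438) + 321551) = (266809 + 2*608²)/(-981/5 + 321551) = (266809 + 2*369664)/(1606774/5) = (266809 + 739328)*(5/1606774) = 1006137*(5/1606774) = 5030685/1606774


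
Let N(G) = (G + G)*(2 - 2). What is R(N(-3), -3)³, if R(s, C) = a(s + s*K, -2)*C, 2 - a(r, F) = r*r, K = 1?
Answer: -216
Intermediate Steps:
a(r, F) = 2 - r² (a(r, F) = 2 - r*r = 2 - r²)
N(G) = 0 (N(G) = (2*G)*0 = 0)
R(s, C) = C*(2 - 4*s²) (R(s, C) = (2 - (s + s*1)²)*C = (2 - (s + s)²)*C = (2 - (2*s)²)*C = (2 - 4*s²)*C = C*(2 - 4*s²))
R(N(-3), -3)³ = (2*(-3)*(1 - 2*0²))³ = (2*(-3)*(1 - 2*0))³ = (2*(-3)*(1 + 0))³ = (2*(-3)*1)³ = (-6)³ = -216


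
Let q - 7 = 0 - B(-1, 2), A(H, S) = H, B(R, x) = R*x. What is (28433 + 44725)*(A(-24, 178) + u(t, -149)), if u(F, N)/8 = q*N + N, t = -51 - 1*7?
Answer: -873799152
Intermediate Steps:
t = -58 (t = -51 - 7 = -58)
q = 9 (q = 7 + (0 - (-1)*2) = 7 + (0 - 1*(-2)) = 7 + (0 + 2) = 7 + 2 = 9)
u(F, N) = 80*N (u(F, N) = 8*(9*N + N) = 8*(10*N) = 80*N)
(28433 + 44725)*(A(-24, 178) + u(t, -149)) = (28433 + 44725)*(-24 + 80*(-149)) = 73158*(-24 - 11920) = 73158*(-11944) = -873799152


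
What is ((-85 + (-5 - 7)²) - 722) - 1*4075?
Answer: -4738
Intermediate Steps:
((-85 + (-5 - 7)²) - 722) - 1*4075 = ((-85 + (-12)²) - 722) - 4075 = ((-85 + 144) - 722) - 4075 = (59 - 722) - 4075 = -663 - 4075 = -4738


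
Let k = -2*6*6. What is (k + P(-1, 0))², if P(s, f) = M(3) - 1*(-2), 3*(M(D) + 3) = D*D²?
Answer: 4096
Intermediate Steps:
M(D) = -3 + D³/3 (M(D) = -3 + (D*D²)/3 = -3 + D³/3)
P(s, f) = 8 (P(s, f) = (-3 + (⅓)*3³) - 1*(-2) = (-3 + (⅓)*27) + 2 = (-3 + 9) + 2 = 6 + 2 = 8)
k = -72 (k = -12*6 = -72)
(k + P(-1, 0))² = (-72 + 8)² = (-64)² = 4096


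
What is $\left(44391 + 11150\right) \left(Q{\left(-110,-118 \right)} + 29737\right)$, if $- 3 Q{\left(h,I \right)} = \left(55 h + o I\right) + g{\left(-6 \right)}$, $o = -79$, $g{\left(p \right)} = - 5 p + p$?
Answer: $\frac{4771805015}{3} \approx 1.5906 \cdot 10^{9}$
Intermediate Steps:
$g{\left(p \right)} = - 4 p$
$Q{\left(h,I \right)} = -8 - \frac{55 h}{3} + \frac{79 I}{3}$ ($Q{\left(h,I \right)} = - \frac{\left(55 h - 79 I\right) - -24}{3} = - \frac{\left(- 79 I + 55 h\right) + 24}{3} = - \frac{24 - 79 I + 55 h}{3} = -8 - \frac{55 h}{3} + \frac{79 I}{3}$)
$\left(44391 + 11150\right) \left(Q{\left(-110,-118 \right)} + 29737\right) = \left(44391 + 11150\right) \left(\left(-8 - - \frac{6050}{3} + \frac{79}{3} \left(-118\right)\right) + 29737\right) = 55541 \left(\left(-8 + \frac{6050}{3} - \frac{9322}{3}\right) + 29737\right) = 55541 \left(- \frac{3296}{3} + 29737\right) = 55541 \cdot \frac{85915}{3} = \frac{4771805015}{3}$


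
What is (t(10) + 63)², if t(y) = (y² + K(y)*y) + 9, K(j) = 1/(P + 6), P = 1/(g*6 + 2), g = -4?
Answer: 517653504/17161 ≈ 30165.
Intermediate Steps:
P = -1/22 (P = 1/(-4*6 + 2) = 1/(-24 + 2) = 1/(-22) = -1/22 ≈ -0.045455)
K(j) = 22/131 (K(j) = 1/(-1/22 + 6) = 1/(131/22) = 22/131)
t(y) = 9 + y² + 22*y/131 (t(y) = (y² + 22*y/131) + 9 = 9 + y² + 22*y/131)
(t(10) + 63)² = ((9 + 10² + (22/131)*10) + 63)² = ((9 + 100 + 220/131) + 63)² = (14499/131 + 63)² = (22752/131)² = 517653504/17161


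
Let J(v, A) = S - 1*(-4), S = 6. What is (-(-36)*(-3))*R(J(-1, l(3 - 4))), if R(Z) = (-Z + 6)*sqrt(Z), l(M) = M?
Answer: 432*sqrt(10) ≈ 1366.1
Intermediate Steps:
J(v, A) = 10 (J(v, A) = 6 - 1*(-4) = 6 + 4 = 10)
R(Z) = sqrt(Z)*(6 - Z) (R(Z) = (6 - Z)*sqrt(Z) = sqrt(Z)*(6 - Z))
(-(-36)*(-3))*R(J(-1, l(3 - 4))) = (-(-36)*(-3))*(sqrt(10)*(6 - 1*10)) = (-9*12)*(sqrt(10)*(6 - 10)) = -108*sqrt(10)*(-4) = -(-432)*sqrt(10) = 432*sqrt(10)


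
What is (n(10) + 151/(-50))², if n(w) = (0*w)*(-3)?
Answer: 22801/2500 ≈ 9.1204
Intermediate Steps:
n(w) = 0 (n(w) = 0*(-3) = 0)
(n(10) + 151/(-50))² = (0 + 151/(-50))² = (0 + 151*(-1/50))² = (0 - 151/50)² = (-151/50)² = 22801/2500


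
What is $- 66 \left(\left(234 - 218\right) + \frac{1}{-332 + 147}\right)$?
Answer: $- \frac{195294}{185} \approx -1055.6$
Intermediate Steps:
$- 66 \left(\left(234 - 218\right) + \frac{1}{-332 + 147}\right) = - 66 \left(16 + \frac{1}{-185}\right) = - 66 \left(16 - \frac{1}{185}\right) = \left(-66\right) \frac{2959}{185} = - \frac{195294}{185}$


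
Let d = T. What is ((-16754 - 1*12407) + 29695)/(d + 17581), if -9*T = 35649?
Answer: 89/2270 ≈ 0.039207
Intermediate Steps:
T = -3961 (T = -⅑*35649 = -3961)
d = -3961
((-16754 - 1*12407) + 29695)/(d + 17581) = ((-16754 - 1*12407) + 29695)/(-3961 + 17581) = ((-16754 - 12407) + 29695)/13620 = (-29161 + 29695)*(1/13620) = 534*(1/13620) = 89/2270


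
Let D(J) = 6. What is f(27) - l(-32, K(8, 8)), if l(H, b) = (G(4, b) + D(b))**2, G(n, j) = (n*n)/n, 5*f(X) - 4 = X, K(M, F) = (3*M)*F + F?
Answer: -469/5 ≈ -93.800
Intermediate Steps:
K(M, F) = F + 3*F*M (K(M, F) = 3*F*M + F = F + 3*F*M)
f(X) = 4/5 + X/5
G(n, j) = n (G(n, j) = n**2/n = n)
l(H, b) = 100 (l(H, b) = (4 + 6)**2 = 10**2 = 100)
f(27) - l(-32, K(8, 8)) = (4/5 + (1/5)*27) - 1*100 = (4/5 + 27/5) - 100 = 31/5 - 100 = -469/5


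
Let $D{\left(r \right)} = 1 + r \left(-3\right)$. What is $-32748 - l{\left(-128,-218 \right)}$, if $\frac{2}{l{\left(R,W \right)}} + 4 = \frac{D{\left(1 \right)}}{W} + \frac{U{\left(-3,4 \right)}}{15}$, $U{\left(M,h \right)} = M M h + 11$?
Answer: $- \frac{22954713}{701} \approx -32746.0$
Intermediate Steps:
$U{\left(M,h \right)} = 11 + h M^{2}$ ($U{\left(M,h \right)} = M^{2} h + 11 = h M^{2} + 11 = 11 + h M^{2}$)
$D{\left(r \right)} = 1 - 3 r$
$l{\left(R,W \right)} = \frac{2}{- \frac{13}{15} - \frac{2}{W}}$ ($l{\left(R,W \right)} = \frac{2}{-4 + \left(\frac{1 - 3}{W} + \frac{11 + 4 \left(-3\right)^{2}}{15}\right)} = \frac{2}{-4 + \left(\frac{1 - 3}{W} + \left(11 + 4 \cdot 9\right) \frac{1}{15}\right)} = \frac{2}{-4 + \left(- \frac{2}{W} + \left(11 + 36\right) \frac{1}{15}\right)} = \frac{2}{-4 + \left(- \frac{2}{W} + 47 \cdot \frac{1}{15}\right)} = \frac{2}{-4 + \left(- \frac{2}{W} + \frac{47}{15}\right)} = \frac{2}{-4 + \left(\frac{47}{15} - \frac{2}{W}\right)} = \frac{2}{- \frac{13}{15} - \frac{2}{W}}$)
$-32748 - l{\left(-128,-218 \right)} = -32748 - \left(-30\right) \left(-218\right) \frac{1}{30 + 13 \left(-218\right)} = -32748 - \left(-30\right) \left(-218\right) \frac{1}{30 - 2834} = -32748 - \left(-30\right) \left(-218\right) \frac{1}{-2804} = -32748 - \left(-30\right) \left(-218\right) \left(- \frac{1}{2804}\right) = -32748 - - \frac{1635}{701} = -32748 + \frac{1635}{701} = - \frac{22954713}{701}$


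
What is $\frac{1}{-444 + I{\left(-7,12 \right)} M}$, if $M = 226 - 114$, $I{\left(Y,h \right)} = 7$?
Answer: $\frac{1}{340} \approx 0.0029412$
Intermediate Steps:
$M = 112$ ($M = 226 - 114 = 112$)
$\frac{1}{-444 + I{\left(-7,12 \right)} M} = \frac{1}{-444 + 7 \cdot 112} = \frac{1}{-444 + 784} = \frac{1}{340}$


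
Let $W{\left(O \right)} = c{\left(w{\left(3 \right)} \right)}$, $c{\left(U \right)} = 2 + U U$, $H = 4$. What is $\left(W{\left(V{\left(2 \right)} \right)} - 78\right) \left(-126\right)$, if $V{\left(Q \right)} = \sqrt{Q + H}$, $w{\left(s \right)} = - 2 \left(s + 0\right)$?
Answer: $5040$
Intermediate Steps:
$w{\left(s \right)} = - 2 s$
$c{\left(U \right)} = 2 + U^{2}$
$V{\left(Q \right)} = \sqrt{4 + Q}$ ($V{\left(Q \right)} = \sqrt{Q + 4} = \sqrt{4 + Q}$)
$W{\left(O \right)} = 38$ ($W{\left(O \right)} = 2 + \left(\left(-2\right) 3\right)^{2} = 2 + \left(-6\right)^{2} = 2 + 36 = 38$)
$\left(W{\left(V{\left(2 \right)} \right)} - 78\right) \left(-126\right) = \left(38 - 78\right) \left(-126\right) = \left(-40\right) \left(-126\right) = 5040$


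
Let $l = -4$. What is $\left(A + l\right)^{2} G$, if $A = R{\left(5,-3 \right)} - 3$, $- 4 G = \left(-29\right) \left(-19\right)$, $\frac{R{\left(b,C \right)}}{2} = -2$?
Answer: $- \frac{66671}{4} \approx -16668.0$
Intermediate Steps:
$R{\left(b,C \right)} = -4$ ($R{\left(b,C \right)} = 2 \left(-2\right) = -4$)
$G = - \frac{551}{4}$ ($G = - \frac{\left(-29\right) \left(-19\right)}{4} = \left(- \frac{1}{4}\right) 551 = - \frac{551}{4} \approx -137.75$)
$A = -7$ ($A = -4 - 3 = -7$)
$\left(A + l\right)^{2} G = \left(-7 - 4\right)^{2} \left(- \frac{551}{4}\right) = \left(-11\right)^{2} \left(- \frac{551}{4}\right) = 121 \left(- \frac{551}{4}\right) = - \frac{66671}{4}$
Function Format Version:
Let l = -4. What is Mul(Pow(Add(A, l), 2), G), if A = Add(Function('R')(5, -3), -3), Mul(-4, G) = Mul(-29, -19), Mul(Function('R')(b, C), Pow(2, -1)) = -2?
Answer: Rational(-66671, 4) ≈ -16668.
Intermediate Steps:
Function('R')(b, C) = -4 (Function('R')(b, C) = Mul(2, -2) = -4)
G = Rational(-551, 4) (G = Mul(Rational(-1, 4), Mul(-29, -19)) = Mul(Rational(-1, 4), 551) = Rational(-551, 4) ≈ -137.75)
A = -7 (A = Add(-4, -3) = -7)
Mul(Pow(Add(A, l), 2), G) = Mul(Pow(Add(-7, -4), 2), Rational(-551, 4)) = Mul(Pow(-11, 2), Rational(-551, 4)) = Mul(121, Rational(-551, 4)) = Rational(-66671, 4)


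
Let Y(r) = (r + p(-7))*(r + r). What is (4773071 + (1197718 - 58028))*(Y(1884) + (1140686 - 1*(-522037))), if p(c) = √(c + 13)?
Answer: 51805453724235 + 22279283448*√6 ≈ 5.1860e+13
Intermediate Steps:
p(c) = √(13 + c)
Y(r) = 2*r*(r + √6) (Y(r) = (r + √(13 - 7))*(r + r) = (r + √6)*(2*r) = 2*r*(r + √6))
(4773071 + (1197718 - 58028))*(Y(1884) + (1140686 - 1*(-522037))) = (4773071 + (1197718 - 58028))*(2*1884*(1884 + √6) + (1140686 - 1*(-522037))) = (4773071 + 1139690)*((7098912 + 3768*√6) + (1140686 + 522037)) = 5912761*((7098912 + 3768*√6) + 1662723) = 5912761*(8761635 + 3768*√6) = 51805453724235 + 22279283448*√6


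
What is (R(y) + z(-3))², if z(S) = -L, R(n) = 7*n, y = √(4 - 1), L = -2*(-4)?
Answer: 211 - 112*√3 ≈ 17.010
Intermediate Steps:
L = 8
y = √3 ≈ 1.7320
z(S) = -8 (z(S) = -1*8 = -8)
(R(y) + z(-3))² = (7*√3 - 8)² = (-8 + 7*√3)²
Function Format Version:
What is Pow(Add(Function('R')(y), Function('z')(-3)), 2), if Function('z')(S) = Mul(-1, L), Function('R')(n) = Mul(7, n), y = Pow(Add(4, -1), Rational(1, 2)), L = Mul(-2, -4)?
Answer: Add(211, Mul(-112, Pow(3, Rational(1, 2)))) ≈ 17.010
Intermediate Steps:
L = 8
y = Pow(3, Rational(1, 2)) ≈ 1.7320
Function('z')(S) = -8 (Function('z')(S) = Mul(-1, 8) = -8)
Pow(Add(Function('R')(y), Function('z')(-3)), 2) = Pow(Add(Mul(7, Pow(3, Rational(1, 2))), -8), 2) = Pow(Add(-8, Mul(7, Pow(3, Rational(1, 2)))), 2)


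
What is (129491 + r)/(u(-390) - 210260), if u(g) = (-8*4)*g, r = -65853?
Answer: -31819/98890 ≈ -0.32176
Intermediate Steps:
u(g) = -32*g
(129491 + r)/(u(-390) - 210260) = (129491 - 65853)/(-32*(-390) - 210260) = 63638/(12480 - 210260) = 63638/(-197780) = 63638*(-1/197780) = -31819/98890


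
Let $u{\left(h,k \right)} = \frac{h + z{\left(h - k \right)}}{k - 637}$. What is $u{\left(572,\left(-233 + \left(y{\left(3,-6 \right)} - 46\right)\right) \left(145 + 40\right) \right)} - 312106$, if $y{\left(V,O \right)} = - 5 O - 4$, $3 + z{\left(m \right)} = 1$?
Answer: $- \frac{2467822237}{7907} \approx -3.1211 \cdot 10^{5}$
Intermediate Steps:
$z{\left(m \right)} = -2$ ($z{\left(m \right)} = -3 + 1 = -2$)
$y{\left(V,O \right)} = -4 - 5 O$
$u{\left(h,k \right)} = \frac{-2 + h}{-637 + k}$ ($u{\left(h,k \right)} = \frac{h - 2}{k - 637} = \frac{-2 + h}{-637 + k}$)
$u{\left(572,\left(-233 + \left(y{\left(3,-6 \right)} - 46\right)\right) \left(145 + 40\right) \right)} - 312106 = \frac{-2 + 572}{-637 + \left(-233 - 20\right) \left(145 + 40\right)} - 312106 = \frac{1}{-637 + \left(-233 + \left(\left(-4 + 30\right) - 46\right)\right) 185} \cdot 570 - 312106 = \frac{1}{-637 + \left(-233 + \left(26 - 46\right)\right) 185} \cdot 570 - 312106 = \frac{1}{-637 + \left(-233 - 20\right) 185} \cdot 570 - 312106 = \frac{1}{-637 - 46805} \cdot 570 - 312106 = \frac{1}{-47442} \cdot 570 - 312106 = \left(- \frac{1}{47442}\right) 570 - 312106 = - \frac{95}{7907} - 312106 = - \frac{2467822237}{7907}$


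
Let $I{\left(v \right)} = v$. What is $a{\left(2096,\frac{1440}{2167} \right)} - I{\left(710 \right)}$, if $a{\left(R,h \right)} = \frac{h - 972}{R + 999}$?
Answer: $- \frac{4763979034}{6706865} \approx -710.31$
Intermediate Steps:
$a{\left(R,h \right)} = \frac{-972 + h}{999 + R}$
$a{\left(2096,\frac{1440}{2167} \right)} - I{\left(710 \right)} = \frac{-972 + \frac{1440}{2167}}{999 + 2096} - 710 = \frac{-972 + 1440 \cdot \frac{1}{2167}}{3095} - 710 = \frac{-972 + \frac{1440}{2167}}{3095} - 710 = \frac{1}{3095} \left(- \frac{2104884}{2167}\right) - 710 = - \frac{2104884}{6706865} - 710 = - \frac{4763979034}{6706865}$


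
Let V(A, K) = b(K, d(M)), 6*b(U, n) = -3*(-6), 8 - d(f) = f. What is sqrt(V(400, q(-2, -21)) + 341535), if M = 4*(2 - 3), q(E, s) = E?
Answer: sqrt(341538) ≈ 584.41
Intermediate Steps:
M = -4 (M = 4*(-1) = -4)
d(f) = 8 - f
b(U, n) = 3 (b(U, n) = (-3*(-6))/6 = (1/6)*18 = 3)
V(A, K) = 3
sqrt(V(400, q(-2, -21)) + 341535) = sqrt(3 + 341535) = sqrt(341538)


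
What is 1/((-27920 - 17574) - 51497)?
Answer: -1/96991 ≈ -1.0310e-5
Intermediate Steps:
1/((-27920 - 17574) - 51497) = 1/(-45494 - 51497) = 1/(-96991) = -1/96991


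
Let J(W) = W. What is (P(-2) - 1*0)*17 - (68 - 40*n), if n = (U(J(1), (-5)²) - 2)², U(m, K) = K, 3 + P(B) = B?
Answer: 21007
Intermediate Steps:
P(B) = -3 + B
n = 529 (n = ((-5)² - 2)² = (25 - 2)² = 23² = 529)
(P(-2) - 1*0)*17 - (68 - 40*n) = ((-3 - 2) - 1*0)*17 - (68 - 40*529) = (-5 + 0)*17 - (68 - 1*21160) = -5*17 - (68 - 21160) = -85 - 1*(-21092) = -85 + 21092 = 21007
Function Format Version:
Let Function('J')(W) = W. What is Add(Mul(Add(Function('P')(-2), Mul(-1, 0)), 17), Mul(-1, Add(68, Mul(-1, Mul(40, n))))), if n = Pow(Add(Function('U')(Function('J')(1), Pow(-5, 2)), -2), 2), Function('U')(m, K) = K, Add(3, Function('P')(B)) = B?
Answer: 21007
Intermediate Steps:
Function('P')(B) = Add(-3, B)
n = 529 (n = Pow(Add(Pow(-5, 2), -2), 2) = Pow(Add(25, -2), 2) = Pow(23, 2) = 529)
Add(Mul(Add(Function('P')(-2), Mul(-1, 0)), 17), Mul(-1, Add(68, Mul(-1, Mul(40, n))))) = Add(Mul(Add(Add(-3, -2), Mul(-1, 0)), 17), Mul(-1, Add(68, Mul(-1, Mul(40, 529))))) = Add(Mul(Add(-5, 0), 17), Mul(-1, Add(68, Mul(-1, 21160)))) = Add(Mul(-5, 17), Mul(-1, Add(68, -21160))) = Add(-85, Mul(-1, -21092)) = Add(-85, 21092) = 21007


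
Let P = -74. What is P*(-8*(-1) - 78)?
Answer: 5180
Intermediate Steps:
P*(-8*(-1) - 78) = -74*(-8*(-1) - 78) = -74*(8 - 78) = -74*(-70) = 5180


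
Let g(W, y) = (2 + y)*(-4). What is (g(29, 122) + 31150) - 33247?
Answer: -2593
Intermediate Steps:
g(W, y) = -8 - 4*y
(g(29, 122) + 31150) - 33247 = ((-8 - 4*122) + 31150) - 33247 = ((-8 - 488) + 31150) - 33247 = (-496 + 31150) - 33247 = 30654 - 33247 = -2593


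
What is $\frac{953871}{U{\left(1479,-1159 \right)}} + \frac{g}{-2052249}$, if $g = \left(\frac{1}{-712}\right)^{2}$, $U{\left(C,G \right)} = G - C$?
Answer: $- \frac{496191922027763207}{1372255043196864} \approx -361.59$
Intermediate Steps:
$g = \frac{1}{506944}$ ($g = \left(- \frac{1}{712}\right)^{2} = \frac{1}{506944} \approx 1.9726 \cdot 10^{-6}$)
$\frac{953871}{U{\left(1479,-1159 \right)}} + \frac{g}{-2052249} = \frac{953871}{-1159 - 1479} + \frac{1}{506944 \left(-2052249\right)} = \frac{953871}{-1159 - 1479} + \frac{1}{506944} \left(- \frac{1}{2052249}\right) = \frac{953871}{-2638} - \frac{1}{1040375317056} = 953871 \left(- \frac{1}{2638}\right) - \frac{1}{1040375317056} = - \frac{953871}{2638} - \frac{1}{1040375317056} = - \frac{496191922027763207}{1372255043196864}$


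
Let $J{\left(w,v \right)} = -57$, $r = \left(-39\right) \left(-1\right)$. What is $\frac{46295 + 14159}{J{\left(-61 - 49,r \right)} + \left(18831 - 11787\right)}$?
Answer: $\frac{60454}{6987} \approx 8.6524$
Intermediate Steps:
$r = 39$
$\frac{46295 + 14159}{J{\left(-61 - 49,r \right)} + \left(18831 - 11787\right)} = \frac{46295 + 14159}{-57 + \left(18831 - 11787\right)} = \frac{60454}{-57 + 7044} = \frac{60454}{6987}$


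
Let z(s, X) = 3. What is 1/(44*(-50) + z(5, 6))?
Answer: -1/2197 ≈ -0.00045517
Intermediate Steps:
1/(44*(-50) + z(5, 6)) = 1/(44*(-50) + 3) = 1/(-2200 + 3) = 1/(-2197) = -1/2197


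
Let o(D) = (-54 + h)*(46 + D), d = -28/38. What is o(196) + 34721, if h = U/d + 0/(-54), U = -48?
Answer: 261923/7 ≈ 37418.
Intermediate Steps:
d = -14/19 (d = -28*1/38 = -14/19 ≈ -0.73684)
h = 456/7 (h = -48/(-14/19) + 0/(-54) = -48*(-19/14) + 0*(-1/54) = 456/7 + 0 = 456/7 ≈ 65.143)
o(D) = 3588/7 + 78*D/7 (o(D) = (-54 + 456/7)*(46 + D) = 78*(46 + D)/7 = 3588/7 + 78*D/7)
o(196) + 34721 = (3588/7 + (78/7)*196) + 34721 = (3588/7 + 2184) + 34721 = 18876/7 + 34721 = 261923/7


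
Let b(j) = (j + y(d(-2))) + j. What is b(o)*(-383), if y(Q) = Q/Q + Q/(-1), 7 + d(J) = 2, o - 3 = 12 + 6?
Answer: -18384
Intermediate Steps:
o = 21 (o = 3 + (12 + 6) = 3 + 18 = 21)
d(J) = -5 (d(J) = -7 + 2 = -5)
y(Q) = 1 - Q (y(Q) = 1 + Q*(-1) = 1 - Q)
b(j) = 6 + 2*j (b(j) = (j + (1 - 1*(-5))) + j = (j + (1 + 5)) + j = (j + 6) + j = (6 + j) + j = 6 + 2*j)
b(o)*(-383) = (6 + 2*21)*(-383) = (6 + 42)*(-383) = 48*(-383) = -18384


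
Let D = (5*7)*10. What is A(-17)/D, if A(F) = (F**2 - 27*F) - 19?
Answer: 729/350 ≈ 2.0829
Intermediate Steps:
A(F) = -19 + F**2 - 27*F
D = 350 (D = 35*10 = 350)
A(-17)/D = (-19 + (-17)**2 - 27*(-17))/350 = (-19 + 289 + 459)*(1/350) = 729*(1/350) = 729/350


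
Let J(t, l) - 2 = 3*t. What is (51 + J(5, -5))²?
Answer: 4624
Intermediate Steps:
J(t, l) = 2 + 3*t
(51 + J(5, -5))² = (51 + (2 + 3*5))² = (51 + (2 + 15))² = (51 + 17)² = 68² = 4624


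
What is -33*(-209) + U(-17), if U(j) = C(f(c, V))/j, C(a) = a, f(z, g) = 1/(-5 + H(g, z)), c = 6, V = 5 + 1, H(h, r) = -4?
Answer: 1055242/153 ≈ 6897.0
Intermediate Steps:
V = 6
f(z, g) = -1/9 (f(z, g) = 1/(-5 - 4) = 1/(-9) = -1/9)
U(j) = -1/(9*j)
-33*(-209) + U(-17) = -33*(-209) - 1/9/(-17) = 6897 - 1/9*(-1/17) = 6897 + 1/153 = 1055242/153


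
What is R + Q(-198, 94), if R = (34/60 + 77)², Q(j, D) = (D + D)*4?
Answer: 6091729/900 ≈ 6768.6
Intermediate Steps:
Q(j, D) = 8*D (Q(j, D) = (2*D)*4 = 8*D)
R = 5414929/900 (R = (34*(1/60) + 77)² = (17/30 + 77)² = (2327/30)² = 5414929/900 ≈ 6016.6)
R + Q(-198, 94) = 5414929/900 + 8*94 = 5414929/900 + 752 = 6091729/900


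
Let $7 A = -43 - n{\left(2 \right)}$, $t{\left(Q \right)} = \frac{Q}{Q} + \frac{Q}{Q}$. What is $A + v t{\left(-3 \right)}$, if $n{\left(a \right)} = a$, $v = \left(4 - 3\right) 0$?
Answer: $- \frac{45}{7} \approx -6.4286$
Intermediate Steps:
$v = 0$ ($v = 1 \cdot 0 = 0$)
$t{\left(Q \right)} = 2$ ($t{\left(Q \right)} = 1 + 1 = 2$)
$A = - \frac{45}{7}$ ($A = \frac{-43 - 2}{7} = \frac{1}{7} \left(-45\right) = - \frac{45}{7} \approx -6.4286$)
$A + v t{\left(-3 \right)} = - \frac{45}{7} + 0 \cdot 2 = - \frac{45}{7} + 0 = - \frac{45}{7}$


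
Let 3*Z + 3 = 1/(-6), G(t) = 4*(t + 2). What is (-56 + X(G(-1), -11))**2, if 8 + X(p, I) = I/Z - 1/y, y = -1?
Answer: 998001/361 ≈ 2764.5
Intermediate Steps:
G(t) = 8 + 4*t (G(t) = 4*(2 + t) = 8 + 4*t)
Z = -19/18 (Z = -1 + (1/(-6))/3 = -1 + (1*(-1/6))/3 = -1 + (1/3)*(-1/6) = -1 - 1/18 = -19/18 ≈ -1.0556)
X(p, I) = -7 - 18*I/19 (X(p, I) = -8 + (I/(-19/18) - 1/(-1)) = -8 + (I*(-18/19) - 1*(-1)) = -8 + (-18*I/19 + 1) = -8 + (1 - 18*I/19) = -7 - 18*I/19)
(-56 + X(G(-1), -11))**2 = (-56 + (-7 - 18/19*(-11)))**2 = (-56 + (-7 + 198/19))**2 = (-56 + 65/19)**2 = (-999/19)**2 = 998001/361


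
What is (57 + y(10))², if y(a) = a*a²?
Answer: 1117249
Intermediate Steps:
y(a) = a³
(57 + y(10))² = (57 + 10³)² = (57 + 1000)² = 1057² = 1117249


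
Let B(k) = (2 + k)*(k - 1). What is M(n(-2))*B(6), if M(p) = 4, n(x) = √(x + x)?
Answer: 160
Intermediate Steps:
n(x) = √2*√x (n(x) = √(2*x) = √2*√x)
B(k) = (-1 + k)*(2 + k) (B(k) = (2 + k)*(-1 + k) = (-1 + k)*(2 + k))
M(n(-2))*B(6) = 4*(-2 + 6 + 6²) = 4*(-2 + 6 + 36) = 4*40 = 160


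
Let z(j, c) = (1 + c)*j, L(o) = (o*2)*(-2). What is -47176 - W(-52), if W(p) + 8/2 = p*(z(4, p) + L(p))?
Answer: -46964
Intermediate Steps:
L(o) = -4*o (L(o) = (2*o)*(-2) = -4*o)
z(j, c) = j*(1 + c)
W(p) = -4 + 4*p (W(p) = -4 + p*(4*(1 + p) - 4*p) = -4 + p*((4 + 4*p) - 4*p) = -4 + p*4 = -4 + 4*p)
-47176 - W(-52) = -47176 - (-4 + 4*(-52)) = -47176 - (-4 - 208) = -47176 - 1*(-212) = -47176 + 212 = -46964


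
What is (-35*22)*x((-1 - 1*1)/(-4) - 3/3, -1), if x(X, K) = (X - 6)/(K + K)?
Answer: -5005/2 ≈ -2502.5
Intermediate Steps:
x(X, K) = (-6 + X)/(2*K) (x(X, K) = (-6 + X)/((2*K)) = (-6 + X)*(1/(2*K)) = (-6 + X)/(2*K))
(-35*22)*x((-1 - 1*1)/(-4) - 3/3, -1) = (-35*22)*((½)*(-6 + ((-1 - 1*1)/(-4) - 3/3))/(-1)) = -385*(-1)*(-6 + ((-1 - 1)*(-¼) - 3*⅓)) = -385*(-1)*(-6 + (-2*(-¼) - 1)) = -385*(-1)*(-6 + (½ - 1)) = -385*(-1)*(-6 - ½) = -385*(-1)*(-13)/2 = -770*13/4 = -5005/2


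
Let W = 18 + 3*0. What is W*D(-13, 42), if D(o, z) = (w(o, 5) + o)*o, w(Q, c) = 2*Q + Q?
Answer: 12168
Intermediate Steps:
w(Q, c) = 3*Q
D(o, z) = 4*o² (D(o, z) = (3*o + o)*o = (4*o)*o = 4*o²)
W = 18 (W = 18 + 0 = 18)
W*D(-13, 42) = 18*(4*(-13)²) = 18*(4*169) = 18*676 = 12168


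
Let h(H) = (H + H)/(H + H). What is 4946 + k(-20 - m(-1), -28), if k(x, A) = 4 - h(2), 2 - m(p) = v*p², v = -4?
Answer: 4949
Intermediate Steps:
m(p) = 2 + 4*p² (m(p) = 2 - (-4)*p² = 2 + 4*p²)
h(H) = 1 (h(H) = (2*H)/((2*H)) = (2*H)*(1/(2*H)) = 1)
k(x, A) = 3 (k(x, A) = 4 - 1*1 = 4 - 1 = 3)
4946 + k(-20 - m(-1), -28) = 4946 + 3 = 4949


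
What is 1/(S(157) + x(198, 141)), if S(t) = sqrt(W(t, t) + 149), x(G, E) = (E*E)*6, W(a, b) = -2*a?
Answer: 39762/4743049987 - I*sqrt(165)/14229149961 ≈ 8.3832e-6 - 9.0274e-10*I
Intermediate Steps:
x(G, E) = 6*E**2 (x(G, E) = E**2*6 = 6*E**2)
S(t) = sqrt(149 - 2*t) (S(t) = sqrt(-2*t + 149) = sqrt(149 - 2*t))
1/(S(157) + x(198, 141)) = 1/(sqrt(149 - 2*157) + 6*141**2) = 1/(sqrt(149 - 314) + 6*19881) = 1/(sqrt(-165) + 119286) = 1/(I*sqrt(165) + 119286) = 1/(119286 + I*sqrt(165))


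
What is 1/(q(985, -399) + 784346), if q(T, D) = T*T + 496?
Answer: 1/1755067 ≈ 5.6978e-7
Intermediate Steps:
q(T, D) = 496 + T² (q(T, D) = T² + 496 = 496 + T²)
1/(q(985, -399) + 784346) = 1/((496 + 985²) + 784346) = 1/((496 + 970225) + 784346) = 1/(970721 + 784346) = 1/1755067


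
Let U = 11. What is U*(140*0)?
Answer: 0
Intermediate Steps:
U*(140*0) = 11*(140*0) = 11*0 = 0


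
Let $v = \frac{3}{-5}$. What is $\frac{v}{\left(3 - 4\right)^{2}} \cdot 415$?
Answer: $-249$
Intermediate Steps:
$v = - \frac{3}{5}$ ($v = 3 \left(- \frac{1}{5}\right) = - \frac{3}{5} \approx -0.6$)
$\frac{v}{\left(3 - 4\right)^{2}} \cdot 415 = - \frac{3}{5 \left(3 - 4\right)^{2}} \cdot 415 = - \frac{3}{5 \left(-1\right)^{2}} \cdot 415 = - \frac{3}{5 \cdot 1} \cdot 415 = \left(- \frac{3}{5}\right) 1 \cdot 415 = \left(- \frac{3}{5}\right) 415 = -249$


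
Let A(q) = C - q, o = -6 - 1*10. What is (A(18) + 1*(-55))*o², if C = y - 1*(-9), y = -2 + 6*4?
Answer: -10752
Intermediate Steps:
o = -16 (o = -6 - 10 = -16)
y = 22 (y = -2 + 24 = 22)
C = 31 (C = 22 - 1*(-9) = 22 + 9 = 31)
A(q) = 31 - q
(A(18) + 1*(-55))*o² = ((31 - 1*18) + 1*(-55))*(-16)² = ((31 - 18) - 55)*256 = (13 - 55)*256 = -42*256 = -10752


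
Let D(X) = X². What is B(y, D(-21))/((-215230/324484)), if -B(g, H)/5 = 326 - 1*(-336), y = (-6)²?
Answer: 107404204/21523 ≈ 4990.2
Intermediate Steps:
y = 36
B(g, H) = -3310 (B(g, H) = -5*(326 - 1*(-336)) = -5*(326 + 336) = -5*662 = -3310)
B(y, D(-21))/((-215230/324484)) = -3310/((-215230/324484)) = -3310/((-215230*1/324484)) = -3310/(-107615/162242) = -3310*(-162242/107615) = 107404204/21523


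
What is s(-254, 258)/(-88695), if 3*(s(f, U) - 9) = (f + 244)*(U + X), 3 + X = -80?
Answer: 1723/266085 ≈ 0.0064754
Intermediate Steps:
X = -83 (X = -3 - 80 = -83)
s(f, U) = 9 + (-83 + U)*(244 + f)/3 (s(f, U) = 9 + ((f + 244)*(U - 83))/3 = 9 + ((244 + f)*(-83 + U))/3 = 9 + ((-83 + U)*(244 + f))/3 = 9 + (-83 + U)*(244 + f)/3)
s(-254, 258)/(-88695) = (-20225/3 - 83/3*(-254) + (244/3)*258 + (1/3)*258*(-254))/(-88695) = (-20225/3 + 21082/3 + 20984 - 21844)*(-1/88695) = -1723/3*(-1/88695) = 1723/266085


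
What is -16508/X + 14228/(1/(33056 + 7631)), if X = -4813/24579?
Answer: 2786625633200/4813 ≈ 5.7898e+8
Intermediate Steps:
X = -4813/24579 (X = -4813*1/24579 = -4813/24579 ≈ -0.19582)
-16508/X + 14228/(1/(33056 + 7631)) = -16508/(-4813/24579) + 14228/(1/(33056 + 7631)) = -16508*(-24579/4813) + 14228/(1/40687) = 405750132/4813 + 14228/(1/40687) = 405750132/4813 + 14228*40687 = 405750132/4813 + 578894636 = 2786625633200/4813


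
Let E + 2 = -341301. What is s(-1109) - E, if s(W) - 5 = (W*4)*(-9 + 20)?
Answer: 292512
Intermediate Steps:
E = -341303 (E = -2 - 341301 = -341303)
s(W) = 5 + 44*W (s(W) = 5 + (W*4)*(-9 + 20) = 5 + (4*W)*11 = 5 + 44*W)
s(-1109) - E = (5 + 44*(-1109)) - 1*(-341303) = (5 - 48796) + 341303 = -48791 + 341303 = 292512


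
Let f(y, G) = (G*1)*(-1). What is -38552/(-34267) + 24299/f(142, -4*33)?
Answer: 76158427/411204 ≈ 185.21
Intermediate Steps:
f(y, G) = -G (f(y, G) = G*(-1) = -G)
-38552/(-34267) + 24299/f(142, -4*33) = -38552/(-34267) + 24299/((-(-4)*33)) = -38552*(-1/34267) + 24299/((-1*(-132))) = 38552/34267 + 24299/132 = 38552/34267 + 24299*(1/132) = 38552/34267 + 2209/12 = 76158427/411204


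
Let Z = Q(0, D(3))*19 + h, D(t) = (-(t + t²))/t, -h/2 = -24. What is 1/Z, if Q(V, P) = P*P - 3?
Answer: 1/295 ≈ 0.0033898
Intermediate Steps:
h = 48 (h = -2*(-24) = 48)
D(t) = (-t - t²)/t
Q(V, P) = -3 + P² (Q(V, P) = P² - 3 = -3 + P²)
Z = 295 (Z = (-3 + (-1 - 1*3)²)*19 + 48 = (-3 + (-1 - 3)²)*19 + 48 = (-3 + (-4)²)*19 + 48 = (-3 + 16)*19 + 48 = 13*19 + 48 = 247 + 48 = 295)
1/Z = 1/295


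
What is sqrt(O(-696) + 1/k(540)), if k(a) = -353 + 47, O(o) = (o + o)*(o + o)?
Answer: sqrt(20159456222)/102 ≈ 1392.0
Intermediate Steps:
O(o) = 4*o**2 (O(o) = (2*o)*(2*o) = 4*o**2)
k(a) = -306
sqrt(O(-696) + 1/k(540)) = sqrt(4*(-696)**2 + 1/(-306)) = sqrt(4*484416 - 1/306) = sqrt(1937664 - 1/306) = sqrt(592925183/306) = sqrt(20159456222)/102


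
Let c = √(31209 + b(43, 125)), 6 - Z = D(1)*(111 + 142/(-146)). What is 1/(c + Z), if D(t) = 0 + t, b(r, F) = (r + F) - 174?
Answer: 554362/108611951 + 15987*√3467/108611951 ≈ 0.013771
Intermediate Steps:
b(r, F) = -174 + F + r (b(r, F) = (F + r) - 174 = -174 + F + r)
D(t) = t
Z = -7594/73 (Z = 6 - (111 + 142/(-146)) = 6 - (111 + 142*(-1/146)) = 6 - (111 - 71/73) = 6 - 8032/73 = -7594/73 ≈ -104.03)
c = 3*√3467 (c = √(31209 + (-174 + 125 + 43)) = √(31209 - 6) = √31203 = 3*√3467 ≈ 176.64)
1/(c + Z) = 1/(3*√3467 - 7594/73) = 1/(-7594/73 + 3*√3467)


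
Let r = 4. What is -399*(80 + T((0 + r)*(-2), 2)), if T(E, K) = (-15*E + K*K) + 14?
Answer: -86982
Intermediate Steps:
T(E, K) = 14 + K² - 15*E (T(E, K) = (-15*E + K²) + 14 = (K² - 15*E) + 14 = 14 + K² - 15*E)
-399*(80 + T((0 + r)*(-2), 2)) = -399*(80 + (14 + 2² - 15*(0 + 4)*(-2))) = -399*(80 + (14 + 4 - 60*(-2))) = -399*(80 + (14 + 4 - 15*(-8))) = -399*(80 + (14 + 4 + 120)) = -399*(80 + 138) = -399*218 = -86982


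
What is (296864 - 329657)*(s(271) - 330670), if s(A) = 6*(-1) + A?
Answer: 10834971165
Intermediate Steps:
s(A) = -6 + A
(296864 - 329657)*(s(271) - 330670) = (296864 - 329657)*((-6 + 271) - 330670) = -32793*(265 - 330670) = -32793*(-330405) = 10834971165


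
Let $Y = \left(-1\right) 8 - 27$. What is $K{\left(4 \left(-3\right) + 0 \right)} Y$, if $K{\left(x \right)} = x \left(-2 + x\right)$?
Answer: $-5880$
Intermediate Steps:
$Y = -35$ ($Y = -8 - 27 = -35$)
$K{\left(4 \left(-3\right) + 0 \right)} Y = \left(4 \left(-3\right) + 0\right) \left(-2 + \left(4 \left(-3\right) + 0\right)\right) \left(-35\right) = \left(-12 + 0\right) \left(-2 + \left(-12 + 0\right)\right) \left(-35\right) = - 12 \left(-2 - 12\right) \left(-35\right) = \left(-12\right) \left(-14\right) \left(-35\right) = 168 \left(-35\right) = -5880$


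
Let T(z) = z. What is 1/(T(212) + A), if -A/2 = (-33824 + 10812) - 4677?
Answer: 1/55590 ≈ 1.7989e-5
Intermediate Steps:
A = 55378 (A = -2*((-33824 + 10812) - 4677) = -2*(-23012 - 4677) = -2*(-27689) = 55378)
1/(T(212) + A) = 1/(212 + 55378) = 1/55590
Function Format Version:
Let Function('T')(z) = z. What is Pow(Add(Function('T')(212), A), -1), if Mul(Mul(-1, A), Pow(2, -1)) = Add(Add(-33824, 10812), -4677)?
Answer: Rational(1, 55590) ≈ 1.7989e-5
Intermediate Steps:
A = 55378 (A = Mul(-2, Add(Add(-33824, 10812), -4677)) = Mul(-2, Add(-23012, -4677)) = Mul(-2, -27689) = 55378)
Pow(Add(Function('T')(212), A), -1) = Pow(Add(212, 55378), -1) = Pow(55590, -1) = Rational(1, 55590)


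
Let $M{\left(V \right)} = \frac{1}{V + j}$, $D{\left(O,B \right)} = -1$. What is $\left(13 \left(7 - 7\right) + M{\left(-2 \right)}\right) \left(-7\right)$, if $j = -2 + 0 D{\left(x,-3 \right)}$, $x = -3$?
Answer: $\frac{7}{4} \approx 1.75$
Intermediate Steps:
$j = -2$ ($j = -2 + 0 \left(-1\right) = -2 + 0 = -2$)
$M{\left(V \right)} = \frac{1}{-2 + V}$ ($M{\left(V \right)} = \frac{1}{V - 2} = \frac{1}{-2 + V}$)
$\left(13 \left(7 - 7\right) + M{\left(-2 \right)}\right) \left(-7\right) = \left(13 \left(7 - 7\right) + \frac{1}{-2 - 2}\right) \left(-7\right) = \left(13 \cdot 0 + \frac{1}{-4}\right) \left(-7\right) = \left(0 - \frac{1}{4}\right) \left(-7\right) = \left(- \frac{1}{4}\right) \left(-7\right) = \frac{7}{4}$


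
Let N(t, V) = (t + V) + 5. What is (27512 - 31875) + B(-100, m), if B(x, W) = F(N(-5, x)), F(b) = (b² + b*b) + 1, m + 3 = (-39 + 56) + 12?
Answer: 15638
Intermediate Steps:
m = 26 (m = -3 + ((-39 + 56) + 12) = -3 + (17 + 12) = -3 + 29 = 26)
N(t, V) = 5 + V + t (N(t, V) = (V + t) + 5 = 5 + V + t)
F(b) = 1 + 2*b² (F(b) = (b² + b²) + 1 = 2*b² + 1 = 1 + 2*b²)
B(x, W) = 1 + 2*x² (B(x, W) = 1 + 2*(5 + x - 5)² = 1 + 2*x²)
(27512 - 31875) + B(-100, m) = (27512 - 31875) + (1 + 2*(-100)²) = -4363 + (1 + 2*10000) = -4363 + (1 + 20000) = -4363 + 20001 = 15638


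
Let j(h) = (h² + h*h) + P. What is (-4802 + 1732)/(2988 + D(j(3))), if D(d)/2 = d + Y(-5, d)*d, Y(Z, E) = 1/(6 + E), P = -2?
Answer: -16885/16618 ≈ -1.0161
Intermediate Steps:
j(h) = -2 + 2*h² (j(h) = (h² + h*h) - 2 = (h² + h²) - 2 = 2*h² - 2 = -2 + 2*h²)
D(d) = 2*d + 2*d/(6 + d) (D(d) = 2*(d + d/(6 + d)) = 2*d + 2*d/(6 + d))
(-4802 + 1732)/(2988 + D(j(3))) = (-4802 + 1732)/(2988 + 2*(-2 + 2*3²)*(7 + (-2 + 2*3²))/(6 + (-2 + 2*3²))) = -3070/(2988 + 2*(-2 + 2*9)*(7 + (-2 + 2*9))/(6 + (-2 + 2*9))) = -3070/(2988 + 2*(-2 + 18)*(7 + (-2 + 18))/(6 + (-2 + 18))) = -3070/(2988 + 2*16*(7 + 16)/(6 + 16)) = -3070/(2988 + 2*16*23/22) = -3070/(2988 + 2*16*(1/22)*23) = -3070/(2988 + 368/11) = -3070/33236/11 = -3070*11/33236 = -16885/16618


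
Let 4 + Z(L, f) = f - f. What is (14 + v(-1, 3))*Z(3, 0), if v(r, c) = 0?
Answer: -56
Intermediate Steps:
Z(L, f) = -4 (Z(L, f) = -4 + (f - f) = -4 + 0 = -4)
(14 + v(-1, 3))*Z(3, 0) = (14 + 0)*(-4) = 14*(-4) = -56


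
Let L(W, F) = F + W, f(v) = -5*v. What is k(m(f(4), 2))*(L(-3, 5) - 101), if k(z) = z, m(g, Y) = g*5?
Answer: 9900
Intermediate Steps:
m(g, Y) = 5*g
k(m(f(4), 2))*(L(-3, 5) - 101) = (5*(-5*4))*((5 - 3) - 101) = (5*(-20))*(2 - 101) = -100*(-99) = 9900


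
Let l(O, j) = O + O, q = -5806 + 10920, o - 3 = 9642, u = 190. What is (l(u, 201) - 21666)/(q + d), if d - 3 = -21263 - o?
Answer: 21286/25791 ≈ 0.82533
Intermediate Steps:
o = 9645 (o = 3 + 9642 = 9645)
q = 5114
d = -30905 (d = 3 + (-21263 - 1*9645) = 3 + (-21263 - 9645) = 3 - 30908 = -30905)
l(O, j) = 2*O
(l(u, 201) - 21666)/(q + d) = (2*190 - 21666)/(5114 - 30905) = (380 - 21666)/(-25791) = -21286*(-1/25791) = 21286/25791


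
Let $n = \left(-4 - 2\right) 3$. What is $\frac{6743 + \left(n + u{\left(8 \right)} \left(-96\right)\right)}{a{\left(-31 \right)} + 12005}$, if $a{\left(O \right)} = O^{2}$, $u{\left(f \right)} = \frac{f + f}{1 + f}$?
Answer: $\frac{19663}{38898} \approx 0.5055$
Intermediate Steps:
$n = -18$ ($n = \left(-6\right) 3 = -18$)
$u{\left(f \right)} = \frac{2 f}{1 + f}$
$\frac{6743 + \left(n + u{\left(8 \right)} \left(-96\right)\right)}{a{\left(-31 \right)} + 12005} = \frac{6743 + \left(-18 + 2 \cdot 8 \frac{1}{1 + 8} \left(-96\right)\right)}{\left(-31\right)^{2} + 12005} = \frac{6743 + \left(-18 + 2 \cdot 8 \cdot \frac{1}{9} \left(-96\right)\right)}{961 + 12005} = \frac{6743 + \left(-18 + 2 \cdot 8 \cdot \frac{1}{9} \left(-96\right)\right)}{12966} = \left(6743 + \left(-18 + \frac{16}{9} \left(-96\right)\right)\right) \frac{1}{12966} = \left(6743 - \frac{566}{3}\right) \frac{1}{12966} = \frac{19663}{3} \cdot \frac{1}{12966} = \frac{19663}{38898}$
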